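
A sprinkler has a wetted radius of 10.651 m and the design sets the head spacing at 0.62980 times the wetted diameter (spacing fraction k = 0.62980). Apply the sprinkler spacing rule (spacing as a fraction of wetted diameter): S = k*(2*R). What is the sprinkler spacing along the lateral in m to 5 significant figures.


S = 0.62980 * (2 * 10.651) = 13.416 m
Therefore the sprinkler spacing along the lateral = 13.416 m.


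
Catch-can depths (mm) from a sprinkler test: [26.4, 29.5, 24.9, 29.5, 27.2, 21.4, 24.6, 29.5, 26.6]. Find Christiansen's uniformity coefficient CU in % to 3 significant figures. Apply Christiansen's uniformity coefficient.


Approach: apply Christiansen's uniformity coefficient, CU = (1 - mean_abs_deviation/mean)*100.
mean = 26.622 mm
mean |d_i - mean| = 2.0469 mm
CU = (1 - 2.0469/26.622)*100 = 92.3 %
Therefore Christiansen's uniformity coefficient CU = 92.3 %.


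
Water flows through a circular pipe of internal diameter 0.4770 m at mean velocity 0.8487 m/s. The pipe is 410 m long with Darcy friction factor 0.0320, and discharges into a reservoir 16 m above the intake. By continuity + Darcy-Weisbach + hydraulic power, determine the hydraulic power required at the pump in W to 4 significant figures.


Approach: apply continuity + Darcy-Weisbach + hydraulic power, Q = A*v; hf = f*(L/D)*(v^2/(2g)); H = static + hf; P = rho*g*Q*H.
Step 1 — flow rate (continuity, Q = A*v):
  A = pi*(0.4770/2)^2 = 0.178701 m^2
  Q = 0.178701 * 0.8487 = 0.151663 m^3/s
Step 2 — friction head loss (Darcy-Weisbach):
  hf = 0.0320 * (410/0.4770) * (0.8487^2 / (2*9.81))
  hf = 1.00978 m
Step 3 — total head: H = 16 + 1.00978 = 17.0098 m
Step 4 — hydraulic power (P = rho*g*Q*H):
  P = 1000 * 9.81 * 0.151663 * 17.0098 = 25310 W
Therefore the hydraulic power required at the pump = 25310 W.


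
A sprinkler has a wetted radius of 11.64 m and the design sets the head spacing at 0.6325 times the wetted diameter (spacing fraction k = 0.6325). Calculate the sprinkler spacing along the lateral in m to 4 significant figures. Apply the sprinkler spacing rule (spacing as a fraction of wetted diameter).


Approach: apply the sprinkler spacing rule (spacing as a fraction of wetted diameter), S = k*(2*R).
S = 0.6325 * (2 * 11.64) = 14.72 m
Therefore the sprinkler spacing along the lateral = 14.72 m.


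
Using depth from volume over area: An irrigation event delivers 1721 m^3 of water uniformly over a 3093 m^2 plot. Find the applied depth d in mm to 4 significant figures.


Approach: apply depth from volume over area, d = (V/A)*1000.
d = (1721 / 3093) * 1000 = 556.4 mm
Therefore the applied depth d = 556.4 mm.


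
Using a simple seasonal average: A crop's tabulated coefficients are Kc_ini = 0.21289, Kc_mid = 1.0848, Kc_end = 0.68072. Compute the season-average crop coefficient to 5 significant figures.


Approach: apply a simple seasonal average, Kc_avg = (Kc_ini + Kc_mid + Kc_end)/3.
Kc_avg = (0.21289 + 1.0848 + 0.68072)/3 = 0.65947
Therefore the season-average crop coefficient = 0.65947.


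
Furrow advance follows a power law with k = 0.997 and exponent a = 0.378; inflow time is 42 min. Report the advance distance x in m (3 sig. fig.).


Approach: apply the power-law advance function, x = k*t^a.
x = 0.997 * 42^0.378 = 4.10 m
Therefore the advance distance x = 4.10 m.


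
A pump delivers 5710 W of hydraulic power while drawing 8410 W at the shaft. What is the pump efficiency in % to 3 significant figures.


Approach: apply the efficiency ratio, eta = (P_out/P_in)*100.
eta = (5710 / 8410) * 100 = 67.9 %
Therefore the pump efficiency = 67.9 %.


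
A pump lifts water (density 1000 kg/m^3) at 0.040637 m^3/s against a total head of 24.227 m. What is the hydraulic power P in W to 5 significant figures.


Approach: apply the hydraulic power relation, P = rho*g*Q*H.
P = 1000 * 9.81 * 0.040637 * 24.227 = 9658.1 W
Therefore the hydraulic power P = 9658.1 W.


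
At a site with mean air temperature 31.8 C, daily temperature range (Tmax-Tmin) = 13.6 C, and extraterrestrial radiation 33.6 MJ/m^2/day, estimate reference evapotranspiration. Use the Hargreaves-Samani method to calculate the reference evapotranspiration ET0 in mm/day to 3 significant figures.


Approach: apply the Hargreaves-Samani method, ET0 = 0.0023*(Tmean+17.8)*sqrt(Tmax-Tmin)*0.408*Ra.
ET0 = 0.0023*(31.8+17.8)*sqrt(13.6)*0.408*33.6 = 5.77 mm/day
Therefore the reference evapotranspiration ET0 = 5.77 mm/day.


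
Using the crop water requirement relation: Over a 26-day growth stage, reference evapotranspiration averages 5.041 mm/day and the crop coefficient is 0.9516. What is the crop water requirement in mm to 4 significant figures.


Approach: apply the crop water requirement relation, CWR = ET0 * Kc * days.
CWR = 5.041 * 0.9516 * 26 = 124.7 mm
Therefore the crop water requirement = 124.7 mm.


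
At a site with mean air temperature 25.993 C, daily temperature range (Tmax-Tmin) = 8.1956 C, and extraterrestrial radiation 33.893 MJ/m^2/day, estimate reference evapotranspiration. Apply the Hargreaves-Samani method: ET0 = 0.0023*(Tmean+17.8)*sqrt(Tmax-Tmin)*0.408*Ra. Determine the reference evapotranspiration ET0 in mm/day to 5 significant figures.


ET0 = 0.0023*(25.993+17.8)*sqrt(8.1956)*0.408*33.893 = 3.9874 mm/day
Therefore the reference evapotranspiration ET0 = 3.9874 mm/day.


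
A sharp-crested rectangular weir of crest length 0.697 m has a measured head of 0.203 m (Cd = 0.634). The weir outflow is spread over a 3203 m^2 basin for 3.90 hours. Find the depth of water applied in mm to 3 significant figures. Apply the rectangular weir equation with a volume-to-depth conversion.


Approach: apply the rectangular weir equation with a volume-to-depth conversion, Q = (2/3)*Cd*L*sqrt(2g)*H^1.5; d = Q*t/A * 1000.
Step 1 — weir discharge:
  Q = (2/3)*0.634*0.697*sqrt(2*9.81)*0.203^1.5 = 0.11935 m^3/s
Step 2 — volume: V = 0.11935 * 3.90*3600 = 1675.7 m^3
Step 3 — depth: d = V/A * 1000 = 1675.7/3203 * 1000 = 523 mm
Therefore the depth of water applied = 523 mm.


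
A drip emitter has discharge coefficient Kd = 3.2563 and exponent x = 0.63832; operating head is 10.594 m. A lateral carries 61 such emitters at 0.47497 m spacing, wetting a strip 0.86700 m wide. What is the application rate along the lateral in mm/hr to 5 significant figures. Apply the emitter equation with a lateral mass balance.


Approach: apply the emitter equation with a lateral mass balance, q = Kd*h^x; Q = n*q; rate = Q/(n*spacing*width).
Step 1 — single emitter flow (q = Kd*h^x):
  q = 3.2563 * 10.594^0.63832 = 14.69064 L/hr
Step 2 — total lateral flow: Q = 61 * 14.69064 = 896.1290 L/hr
Step 3 — wetted area: A = 61 * 0.47497 * 0.86700 = 25.11974 m^2
Step 4 — application rate: Q/A = 896.1290/25.11974 = 35.674 mm/hr
Therefore the application rate along the lateral = 35.674 mm/hr.


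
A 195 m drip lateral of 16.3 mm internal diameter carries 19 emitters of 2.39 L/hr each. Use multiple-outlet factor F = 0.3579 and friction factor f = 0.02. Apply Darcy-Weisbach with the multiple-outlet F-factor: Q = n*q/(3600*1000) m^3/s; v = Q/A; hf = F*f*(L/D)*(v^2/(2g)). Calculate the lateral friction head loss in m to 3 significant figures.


Q = 19*2.39/(3600*1000) = 1.2614e-05 m^3/s
A = pi*(16.3e-3/2)^2 = 2.0867e-04 m^2, so v = Q/A = 0.060448 m/s
hf = 0.3579*0.02*(195/0.0163)*(0.060448^2/(2*9.81)) = 0.0159 m
Therefore the lateral friction head loss = 0.0159 m.


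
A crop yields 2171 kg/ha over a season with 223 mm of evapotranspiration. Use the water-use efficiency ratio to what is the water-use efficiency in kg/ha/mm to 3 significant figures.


Approach: apply the water-use efficiency ratio, WUE = yield/ET.
WUE = 2171 / 223 = 9.74 kg/ha/mm
Therefore the water-use efficiency = 9.74 kg/ha/mm.


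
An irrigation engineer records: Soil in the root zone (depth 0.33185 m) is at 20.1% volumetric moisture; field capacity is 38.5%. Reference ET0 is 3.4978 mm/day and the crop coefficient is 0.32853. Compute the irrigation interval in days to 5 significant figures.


Approach: apply soil-water budget scheduling, SMD = (FC-theta)/100*depth*1000; ETc = ET0*Kc; interval = SMD/ETc.
Step 1 — soil moisture deficit:
  SMD = (38.5 - 20.1)/100 * 0.33185 * 1000 = 61.06040 mm
Step 2 — daily crop ET (ETc = ET0*Kc):
  ETc = 3.4978 * 0.32853 = 1.149132 mm/day
Step 3 — irrigation interval (SMD/ETc):
  interval = 61.06040 / 1.149132 = 53.136 days
Therefore the irrigation interval = 53.136 days.


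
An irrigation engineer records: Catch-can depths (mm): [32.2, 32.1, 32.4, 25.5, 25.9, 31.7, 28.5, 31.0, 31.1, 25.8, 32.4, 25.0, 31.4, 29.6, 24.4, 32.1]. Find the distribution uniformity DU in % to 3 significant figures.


Approach: apply the low-quarter distribution uniformity, DU = (mean of lowest quarter of readings / overall mean)*100.
sorted lowest 4 of 16: [24.4, 25.0, 25.5, 25.8] -> mean = 25.175 mm
overall mean = 29.444 mm
DU = (25.175/29.444)*100 = 85.5 %
Therefore the distribution uniformity DU = 85.5 %.


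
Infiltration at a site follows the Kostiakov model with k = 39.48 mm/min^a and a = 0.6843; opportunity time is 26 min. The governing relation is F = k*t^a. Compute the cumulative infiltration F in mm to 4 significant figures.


F = 39.48 * 26^0.6843 = 367.0 mm
Therefore the cumulative infiltration F = 367.0 mm.


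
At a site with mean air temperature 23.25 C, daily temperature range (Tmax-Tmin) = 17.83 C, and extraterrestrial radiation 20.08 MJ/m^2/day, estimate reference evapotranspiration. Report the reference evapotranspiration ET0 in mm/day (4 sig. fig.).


Approach: apply the Hargreaves-Samani method, ET0 = 0.0023*(Tmean+17.8)*sqrt(Tmax-Tmin)*0.408*Ra.
ET0 = 0.0023*(23.25+17.8)*sqrt(17.83)*0.408*20.08 = 3.266 mm/day
Therefore the reference evapotranspiration ET0 = 3.266 mm/day.


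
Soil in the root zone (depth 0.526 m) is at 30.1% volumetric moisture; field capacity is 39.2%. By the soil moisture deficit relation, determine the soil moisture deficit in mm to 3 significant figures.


Approach: apply the soil moisture deficit relation, SMD = (FC - theta)/100 * depth * 1000.
SMD = (39.2 - 30.1)/100 * 0.526 * 1000 = 47.9 mm
Therefore the soil moisture deficit = 47.9 mm.


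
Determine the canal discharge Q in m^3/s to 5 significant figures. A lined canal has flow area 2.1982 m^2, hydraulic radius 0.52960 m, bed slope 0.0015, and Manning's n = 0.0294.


Approach: apply Manning's equation, Q = (1/n)*A*R^(2/3)*S^(1/2).
Q = (1/0.0294) * 2.1982 * 0.52960^(2/3) * 0.0015^(1/2) = 1.8955 m^3/s
Therefore the canal discharge Q = 1.8955 m^3/s.


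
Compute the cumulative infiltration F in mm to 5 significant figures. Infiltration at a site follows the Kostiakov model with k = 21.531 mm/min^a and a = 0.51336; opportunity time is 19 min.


Approach: apply the Kostiakov infiltration equation, F = k*t^a.
F = 21.531 * 19^0.51336 = 97.617 mm
Therefore the cumulative infiltration F = 97.617 mm.


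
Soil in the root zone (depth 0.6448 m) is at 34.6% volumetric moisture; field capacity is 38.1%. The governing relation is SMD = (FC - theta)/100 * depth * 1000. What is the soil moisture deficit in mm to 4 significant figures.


SMD = (38.1 - 34.6)/100 * 0.6448 * 1000 = 22.57 mm
Therefore the soil moisture deficit = 22.57 mm.


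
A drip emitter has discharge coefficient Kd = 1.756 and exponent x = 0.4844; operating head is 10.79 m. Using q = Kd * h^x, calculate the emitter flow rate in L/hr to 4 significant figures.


q = 1.756 * 10.79^0.4844 = 5.558 L/hr
Therefore the emitter flow rate = 5.558 L/hr.


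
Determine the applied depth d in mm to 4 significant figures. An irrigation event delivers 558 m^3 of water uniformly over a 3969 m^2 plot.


Approach: apply depth from volume over area, d = (V/A)*1000.
d = (558 / 3969) * 1000 = 140.6 mm
Therefore the applied depth d = 140.6 mm.


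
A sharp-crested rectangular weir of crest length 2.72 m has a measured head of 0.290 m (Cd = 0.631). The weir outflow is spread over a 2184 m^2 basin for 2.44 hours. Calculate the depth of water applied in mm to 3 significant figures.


Approach: apply the rectangular weir equation with a volume-to-depth conversion, Q = (2/3)*Cd*L*sqrt(2g)*H^1.5; d = Q*t/A * 1000.
Step 1 — weir discharge:
  Q = (2/3)*0.631*2.72*sqrt(2*9.81)*0.290^1.5 = 0.79150 m^3/s
Step 2 — volume: V = 0.79150 * 2.44*3600 = 6952.6 m^3
Step 3 — depth: d = V/A * 1000 = 6952.6/2184 * 1000 = 3180 mm
Therefore the depth of water applied = 3180 mm.


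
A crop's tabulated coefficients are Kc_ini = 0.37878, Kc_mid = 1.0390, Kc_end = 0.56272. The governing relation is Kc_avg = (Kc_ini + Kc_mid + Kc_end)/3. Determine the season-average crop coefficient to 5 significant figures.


Kc_avg = (0.37878 + 1.0390 + 0.56272)/3 = 0.66017
Therefore the season-average crop coefficient = 0.66017.


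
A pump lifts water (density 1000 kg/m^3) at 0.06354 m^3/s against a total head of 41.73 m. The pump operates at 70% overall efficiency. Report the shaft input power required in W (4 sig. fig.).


Approach: apply hydraulic power then efficiency conversion, P = rho*g*Q*H; P_in = P/eta.
Step 1 — hydraulic power (P = rho*g*Q*H):
  P = 1000 * 9.81 * 0.06354 * 41.73 = 26011.5 W
Step 2 — input power: P_in = P/eta = 26011.5 / 0.7 = 37160 W
Therefore the shaft input power required = 37160 W.


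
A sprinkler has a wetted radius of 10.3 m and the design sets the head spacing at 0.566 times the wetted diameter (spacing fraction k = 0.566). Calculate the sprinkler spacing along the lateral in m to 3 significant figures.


Approach: apply the sprinkler spacing rule (spacing as a fraction of wetted diameter), S = k*(2*R).
S = 0.566 * (2 * 10.3) = 11.7 m
Therefore the sprinkler spacing along the lateral = 11.7 m.


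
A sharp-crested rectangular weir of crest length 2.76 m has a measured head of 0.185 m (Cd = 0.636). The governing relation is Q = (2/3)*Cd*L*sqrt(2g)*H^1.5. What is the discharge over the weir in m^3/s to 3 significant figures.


Q = (2/3)*0.636*2.76*sqrt(2*9.81)*0.185^1.5 = 0.412 m^3/s
Therefore the discharge over the weir = 0.412 m^3/s.


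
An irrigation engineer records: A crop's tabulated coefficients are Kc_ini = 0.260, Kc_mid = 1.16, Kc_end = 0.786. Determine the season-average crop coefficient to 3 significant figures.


Approach: apply a simple seasonal average, Kc_avg = (Kc_ini + Kc_mid + Kc_end)/3.
Kc_avg = (0.260 + 1.16 + 0.786)/3 = 0.735
Therefore the season-average crop coefficient = 0.735.


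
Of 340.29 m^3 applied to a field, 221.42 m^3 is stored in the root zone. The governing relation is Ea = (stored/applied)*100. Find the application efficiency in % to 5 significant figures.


Ea = (221.42/340.29)*100 = 65.068 %
Therefore the application efficiency = 65.068 %.


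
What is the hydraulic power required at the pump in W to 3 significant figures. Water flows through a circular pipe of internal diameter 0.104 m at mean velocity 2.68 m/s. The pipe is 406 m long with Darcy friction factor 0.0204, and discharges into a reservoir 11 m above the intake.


Approach: apply continuity + Darcy-Weisbach + hydraulic power, Q = A*v; hf = f*(L/D)*(v^2/(2g)); H = static + hf; P = rho*g*Q*H.
Step 1 — flow rate (continuity, Q = A*v):
  A = pi*(0.104/2)^2 = 0.0084949 m^2
  Q = 0.0084949 * 2.68 = 0.022766 m^3/s
Step 2 — friction head loss (Darcy-Weisbach):
  hf = 0.0204 * (406/0.104) * (2.68^2 / (2*9.81))
  hf = 29.154 m
Step 3 — total head: H = 11 + 29.154 = 40.154 m
Step 4 — hydraulic power (P = rho*g*Q*H):
  P = 1000 * 9.81 * 0.022766 * 40.154 = 8970 W
Therefore the hydraulic power required at the pump = 8970 W.


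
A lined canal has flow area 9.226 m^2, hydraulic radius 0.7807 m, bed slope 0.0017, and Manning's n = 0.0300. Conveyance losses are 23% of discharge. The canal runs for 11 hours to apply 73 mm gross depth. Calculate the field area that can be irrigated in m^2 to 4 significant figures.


Approach: apply Manning's equation with a conveyance and depth budget, Q = (1/n)*A*R^(2/3)*S^(1/2); Q_field = Q*(1-loss); Area = Q_field*t/(d/1000).
Step 1 — canal discharge (Manning's equation):
  Q = (1/0.0300) * 9.226 * 0.7807^(2/3) * 0.0017^(1/2) = 10.7508 m^3/s
Step 2 — delivered flow: Q_field = 10.7508*(1 - 23/100) = 8.27809 m^3/s
Step 3 — volume delivered: V = 8.27809 * 11*3600 = 327812 m^3
Step 4 — area served: A = V / (depth/1000) = 327812 / 0.073 = 4491000 m^2
Therefore the field area that can be irrigated = 4491000 m^2.


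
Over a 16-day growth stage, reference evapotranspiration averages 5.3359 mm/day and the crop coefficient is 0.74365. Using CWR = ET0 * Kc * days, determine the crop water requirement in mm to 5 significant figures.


CWR = 5.3359 * 0.74365 * 16 = 63.489 mm
Therefore the crop water requirement = 63.489 mm.


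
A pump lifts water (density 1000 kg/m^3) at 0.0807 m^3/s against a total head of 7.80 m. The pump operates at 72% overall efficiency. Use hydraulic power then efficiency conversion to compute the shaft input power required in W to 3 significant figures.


Approach: apply hydraulic power then efficiency conversion, P = rho*g*Q*H; P_in = P/eta.
Step 1 — hydraulic power (P = rho*g*Q*H):
  P = 1000 * 9.81 * 0.0807 * 7.80 = 6175.0 W
Step 2 — input power: P_in = P/eta = 6175.0 / 0.72 = 8580 W
Therefore the shaft input power required = 8580 W.


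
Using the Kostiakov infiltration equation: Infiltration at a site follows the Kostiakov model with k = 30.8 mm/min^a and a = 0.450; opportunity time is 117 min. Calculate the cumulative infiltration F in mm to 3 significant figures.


Approach: apply the Kostiakov infiltration equation, F = k*t^a.
F = 30.8 * 117^0.450 = 263 mm
Therefore the cumulative infiltration F = 263 mm.


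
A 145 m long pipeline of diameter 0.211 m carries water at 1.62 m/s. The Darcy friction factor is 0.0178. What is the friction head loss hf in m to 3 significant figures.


Approach: apply the Darcy-Weisbach equation, hf = f*(L/D)*(v^2/(2g)).
hf = 0.0178 * (145/0.211) * (1.62^2 / (2*9.81))
hf = 1.64 m
Therefore the friction head loss hf = 1.64 m.


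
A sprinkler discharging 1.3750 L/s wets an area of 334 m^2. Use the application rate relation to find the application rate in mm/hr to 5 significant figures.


Approach: apply the application rate relation, rate = (Q/A)*3600.
rate = (1.3750 / 334) * 3600 = 14.820 mm/hr
Therefore the application rate = 14.820 mm/hr.


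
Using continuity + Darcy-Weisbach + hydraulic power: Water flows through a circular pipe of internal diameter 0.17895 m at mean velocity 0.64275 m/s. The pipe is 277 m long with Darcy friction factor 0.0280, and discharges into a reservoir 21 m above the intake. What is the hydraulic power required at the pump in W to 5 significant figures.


Approach: apply continuity + Darcy-Weisbach + hydraulic power, Q = A*v; hf = f*(L/D)*(v^2/(2g)); H = static + hf; P = rho*g*Q*H.
Step 1 — flow rate (continuity, Q = A*v):
  A = pi*(0.17895/2)^2 = 0.02515089 m^2
  Q = 0.02515089 * 0.64275 = 0.01616573 m^3/s
Step 2 — friction head loss (Darcy-Weisbach):
  hf = 0.0280 * (277/0.17895) * (0.64275^2 / (2*9.81))
  hf = 0.9126227 m
Step 3 — total head: H = 21 + 0.9126227 = 21.91262 m
Step 4 — hydraulic power (P = rho*g*Q*H):
  P = 1000 * 9.81 * 0.01616573 * 21.91262 = 3475.0 W
Therefore the hydraulic power required at the pump = 3475.0 W.


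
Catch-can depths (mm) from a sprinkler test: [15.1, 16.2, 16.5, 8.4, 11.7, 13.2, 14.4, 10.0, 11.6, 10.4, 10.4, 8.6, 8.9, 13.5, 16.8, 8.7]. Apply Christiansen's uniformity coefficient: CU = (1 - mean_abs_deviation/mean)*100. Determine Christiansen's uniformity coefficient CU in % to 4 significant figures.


mean = 12.1500 mm
mean |d_i - mean| = 2.58125 mm
CU = (1 - 2.58125/12.1500)*100 = 78.76 %
Therefore Christiansen's uniformity coefficient CU = 78.76 %.


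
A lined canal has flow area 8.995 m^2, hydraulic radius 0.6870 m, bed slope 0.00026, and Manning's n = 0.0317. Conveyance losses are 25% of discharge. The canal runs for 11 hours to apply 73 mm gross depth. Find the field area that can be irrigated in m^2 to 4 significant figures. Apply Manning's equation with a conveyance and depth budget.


Approach: apply Manning's equation with a conveyance and depth budget, Q = (1/n)*A*R^(2/3)*S^(1/2); Q_field = Q*(1-loss); Area = Q_field*t/(d/1000).
Step 1 — canal discharge (Manning's equation):
  Q = (1/0.0317) * 8.995 * 0.6870^(2/3) * 0.00026^(1/2) = 3.56232 m^3/s
Step 2 — delivered flow: Q_field = 3.56232*(1 - 25/100) = 2.67174 m^3/s
Step 3 — volume delivered: V = 2.67174 * 11*3600 = 105801 m^3
Step 4 — area served: A = V / (depth/1000) = 105801 / 0.073 = 1449000 m^2
Therefore the field area that can be irrigated = 1449000 m^2.


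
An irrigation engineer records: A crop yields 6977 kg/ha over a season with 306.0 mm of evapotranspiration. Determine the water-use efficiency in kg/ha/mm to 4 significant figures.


Approach: apply the water-use efficiency ratio, WUE = yield/ET.
WUE = 6977 / 306.0 = 22.80 kg/ha/mm
Therefore the water-use efficiency = 22.80 kg/ha/mm.


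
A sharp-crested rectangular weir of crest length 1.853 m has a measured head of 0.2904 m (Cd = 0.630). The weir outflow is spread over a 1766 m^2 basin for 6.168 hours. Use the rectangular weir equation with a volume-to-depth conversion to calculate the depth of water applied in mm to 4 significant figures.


Approach: apply the rectangular weir equation with a volume-to-depth conversion, Q = (2/3)*Cd*L*sqrt(2g)*H^1.5; d = Q*t/A * 1000.
Step 1 — weir discharge:
  Q = (2/3)*0.630*1.853*sqrt(2*9.81)*0.2904^1.5 = 0.539472 m^3/s
Step 2 — volume: V = 0.539472 * 6.168*3600 = 11978.9 m^3
Step 3 — depth: d = V/A * 1000 = 11978.9/1766 * 1000 = 6783 mm
Therefore the depth of water applied = 6783 mm.


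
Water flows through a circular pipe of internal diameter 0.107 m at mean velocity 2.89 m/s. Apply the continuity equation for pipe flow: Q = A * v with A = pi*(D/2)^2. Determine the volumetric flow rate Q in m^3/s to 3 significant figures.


A = pi*(0.107/2)^2 = 0.0089920 m^2
Q = 0.0089920 * 2.89 = 0.0260 m^3/s
Therefore the volumetric flow rate Q = 0.0260 m^3/s.


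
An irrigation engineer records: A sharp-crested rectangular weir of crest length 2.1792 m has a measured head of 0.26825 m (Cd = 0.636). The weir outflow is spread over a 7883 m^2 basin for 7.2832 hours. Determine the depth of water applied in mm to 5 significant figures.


Approach: apply the rectangular weir equation with a volume-to-depth conversion, Q = (2/3)*Cd*L*sqrt(2g)*H^1.5; d = Q*t/A * 1000.
Step 1 — weir discharge:
  Q = (2/3)*0.636*2.1792*sqrt(2*9.81)*0.26825^1.5 = 0.5686199 m^3/s
Step 2 — volume: V = 0.5686199 * 7.2832*3600 = 14908.94 m^3
Step 3 — depth: d = V/A * 1000 = 14908.94/7883 * 1000 = 1891.3 mm
Therefore the depth of water applied = 1891.3 mm.


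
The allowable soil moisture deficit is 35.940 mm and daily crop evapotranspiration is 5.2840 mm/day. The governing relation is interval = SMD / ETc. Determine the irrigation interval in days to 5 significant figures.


interval = 35.940 / 5.2840 = 6.8017 days
Therefore the irrigation interval = 6.8017 days.


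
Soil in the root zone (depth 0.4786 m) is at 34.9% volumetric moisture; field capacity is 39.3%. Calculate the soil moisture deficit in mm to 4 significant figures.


Approach: apply the soil moisture deficit relation, SMD = (FC - theta)/100 * depth * 1000.
SMD = (39.3 - 34.9)/100 * 0.4786 * 1000 = 21.06 mm
Therefore the soil moisture deficit = 21.06 mm.


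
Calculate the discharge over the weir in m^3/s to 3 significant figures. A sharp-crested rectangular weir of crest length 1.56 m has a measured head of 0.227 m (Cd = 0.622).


Approach: apply the rectangular weir equation, Q = (2/3)*Cd*L*sqrt(2g)*H^1.5.
Q = (2/3)*0.622*1.56*sqrt(2*9.81)*0.227^1.5 = 0.310 m^3/s
Therefore the discharge over the weir = 0.310 m^3/s.


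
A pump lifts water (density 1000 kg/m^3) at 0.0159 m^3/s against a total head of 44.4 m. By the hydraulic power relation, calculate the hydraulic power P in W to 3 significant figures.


Approach: apply the hydraulic power relation, P = rho*g*Q*H.
P = 1000 * 9.81 * 0.0159 * 44.4 = 6930 W
Therefore the hydraulic power P = 6930 W.


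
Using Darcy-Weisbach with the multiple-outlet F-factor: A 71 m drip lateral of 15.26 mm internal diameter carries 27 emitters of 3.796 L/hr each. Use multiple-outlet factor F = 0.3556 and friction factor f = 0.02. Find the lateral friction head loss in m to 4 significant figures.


Approach: apply Darcy-Weisbach with the multiple-outlet F-factor, Q = n*q/(3600*1000) m^3/s; v = Q/A; hf = F*f*(L/D)*(v^2/(2g)).
Q = 27*3.796/(3600*1000) = 2.84700e-05 m^3/s
A = pi*(15.26e-3/2)^2 = 1.82894e-04 m^2, so v = Q/A = 0.155664 m/s
hf = 0.3556*0.02*(71/0.01526)*(0.155664^2/(2*9.81)) = 0.04087 m
Therefore the lateral friction head loss = 0.04087 m.


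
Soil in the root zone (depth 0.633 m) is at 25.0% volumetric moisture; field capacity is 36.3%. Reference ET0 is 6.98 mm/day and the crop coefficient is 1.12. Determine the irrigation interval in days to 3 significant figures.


Approach: apply soil-water budget scheduling, SMD = (FC-theta)/100*depth*1000; ETc = ET0*Kc; interval = SMD/ETc.
Step 1 — soil moisture deficit:
  SMD = (36.3 - 25.0)/100 * 0.633 * 1000 = 71.529 mm
Step 2 — daily crop ET (ETc = ET0*Kc):
  ETc = 6.98 * 1.12 = 7.8176 mm/day
Step 3 — irrigation interval (SMD/ETc):
  interval = 71.529 / 7.8176 = 9.15 days
Therefore the irrigation interval = 9.15 days.


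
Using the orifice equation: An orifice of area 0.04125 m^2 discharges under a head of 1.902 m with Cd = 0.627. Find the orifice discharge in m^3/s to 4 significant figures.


Approach: apply the orifice equation, Q = Cd*A*sqrt(2*g*h).
Q = 0.627 * 0.04125 * sqrt(2*9.81*1.902) = 0.1580 m^3/s
Therefore the orifice discharge = 0.1580 m^3/s.


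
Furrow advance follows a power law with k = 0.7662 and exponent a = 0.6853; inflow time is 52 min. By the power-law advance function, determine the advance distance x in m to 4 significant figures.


Approach: apply the power-law advance function, x = k*t^a.
x = 0.7662 * 52^0.6853 = 11.49 m
Therefore the advance distance x = 11.49 m.


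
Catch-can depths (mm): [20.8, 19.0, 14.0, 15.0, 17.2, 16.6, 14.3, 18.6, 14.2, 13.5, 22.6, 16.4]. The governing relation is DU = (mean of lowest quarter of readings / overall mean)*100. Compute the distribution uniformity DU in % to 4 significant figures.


sorted lowest 3 of 12: [13.5, 14.0, 14.2] -> mean = 13.9000 mm
overall mean = 16.8500 mm
DU = (13.9000/16.8500)*100 = 82.49 %
Therefore the distribution uniformity DU = 82.49 %.


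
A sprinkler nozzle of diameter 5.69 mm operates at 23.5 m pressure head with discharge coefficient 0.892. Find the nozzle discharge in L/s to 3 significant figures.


Approach: apply the orifice equation, Q = Cd*A*sqrt(2*g*h), A = pi*(d/2)^2.
A = pi*(5.69e-3/2)^2 = 2.5428e-05 m^2
Q = 0.892 * 2.5428e-05 * sqrt(2*9.81*23.5) * 1000 = 0.487 L/s
Therefore the nozzle discharge = 0.487 L/s.


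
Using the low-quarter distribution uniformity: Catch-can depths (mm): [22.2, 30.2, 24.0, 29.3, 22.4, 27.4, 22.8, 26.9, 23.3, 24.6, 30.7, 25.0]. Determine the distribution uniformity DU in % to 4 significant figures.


Approach: apply the low-quarter distribution uniformity, DU = (mean of lowest quarter of readings / overall mean)*100.
sorted lowest 3 of 12: [22.2, 22.4, 22.8] -> mean = 22.4667 mm
overall mean = 25.7333 mm
DU = (22.4667/25.7333)*100 = 87.31 %
Therefore the distribution uniformity DU = 87.31 %.


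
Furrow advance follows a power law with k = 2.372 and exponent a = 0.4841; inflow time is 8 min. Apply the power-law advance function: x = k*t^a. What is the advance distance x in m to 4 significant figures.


x = 2.372 * 8^0.4841 = 6.491 m
Therefore the advance distance x = 6.491 m.


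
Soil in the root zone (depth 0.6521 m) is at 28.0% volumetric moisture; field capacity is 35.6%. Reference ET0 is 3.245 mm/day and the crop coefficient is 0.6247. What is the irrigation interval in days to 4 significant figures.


Approach: apply soil-water budget scheduling, SMD = (FC-theta)/100*depth*1000; ETc = ET0*Kc; interval = SMD/ETc.
Step 1 — soil moisture deficit:
  SMD = (35.6 - 28.0)/100 * 0.6521 * 1000 = 49.5596 mm
Step 2 — daily crop ET (ETc = ET0*Kc):
  ETc = 3.245 * 0.6247 = 2.02715 mm/day
Step 3 — irrigation interval (SMD/ETc):
  interval = 49.5596 / 2.02715 = 24.45 days
Therefore the irrigation interval = 24.45 days.


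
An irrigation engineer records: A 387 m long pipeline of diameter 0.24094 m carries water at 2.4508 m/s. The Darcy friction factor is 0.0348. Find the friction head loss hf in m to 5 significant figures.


Approach: apply the Darcy-Weisbach equation, hf = f*(L/D)*(v^2/(2g)).
hf = 0.0348 * (387/0.24094) * (2.4508^2 / (2*9.81))
hf = 17.112 m
Therefore the friction head loss hf = 17.112 m.


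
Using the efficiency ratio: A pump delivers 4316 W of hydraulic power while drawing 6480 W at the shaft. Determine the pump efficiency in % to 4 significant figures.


Approach: apply the efficiency ratio, eta = (P_out/P_in)*100.
eta = (4316 / 6480) * 100 = 66.60 %
Therefore the pump efficiency = 66.60 %.


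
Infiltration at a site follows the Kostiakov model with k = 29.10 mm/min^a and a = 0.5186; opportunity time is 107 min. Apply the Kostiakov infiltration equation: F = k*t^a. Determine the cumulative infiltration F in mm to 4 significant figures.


F = 29.10 * 107^0.5186 = 328.3 mm
Therefore the cumulative infiltration F = 328.3 mm.


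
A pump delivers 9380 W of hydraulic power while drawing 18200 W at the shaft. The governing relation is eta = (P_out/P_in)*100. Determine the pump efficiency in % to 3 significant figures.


eta = (9380 / 18200) * 100 = 51.5 %
Therefore the pump efficiency = 51.5 %.


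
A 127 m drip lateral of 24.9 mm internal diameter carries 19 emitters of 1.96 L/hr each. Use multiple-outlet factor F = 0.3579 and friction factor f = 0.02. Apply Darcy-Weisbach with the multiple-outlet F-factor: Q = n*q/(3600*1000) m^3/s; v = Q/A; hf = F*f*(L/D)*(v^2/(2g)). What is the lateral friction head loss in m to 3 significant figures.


Q = 19*1.96/(3600*1000) = 1.0344e-05 m^3/s
A = pi*(24.9e-3/2)^2 = 4.8695e-04 m^2, so v = Q/A = 0.021243 m/s
hf = 0.3579*0.02*(127/0.0249)*(0.021243^2/(2*9.81)) = 0.000840 m
Therefore the lateral friction head loss = 0.000840 m.


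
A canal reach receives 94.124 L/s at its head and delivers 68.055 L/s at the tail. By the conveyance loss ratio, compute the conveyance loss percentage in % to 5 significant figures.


Approach: apply the conveyance loss ratio, loss% = ((Q_head - Q_tail)/Q_head)*100.
loss = ((94.124 - 68.055)/94.124)*100 = 27.696 %
Therefore the conveyance loss percentage = 27.696 %.


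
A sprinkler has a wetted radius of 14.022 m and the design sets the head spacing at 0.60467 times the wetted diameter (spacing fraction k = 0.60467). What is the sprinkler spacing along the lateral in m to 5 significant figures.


Approach: apply the sprinkler spacing rule (spacing as a fraction of wetted diameter), S = k*(2*R).
S = 0.60467 * (2 * 14.022) = 16.957 m
Therefore the sprinkler spacing along the lateral = 16.957 m.


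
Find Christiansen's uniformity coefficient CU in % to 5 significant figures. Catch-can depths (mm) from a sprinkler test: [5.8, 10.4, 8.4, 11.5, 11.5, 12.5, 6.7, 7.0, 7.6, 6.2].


Approach: apply Christiansen's uniformity coefficient, CU = (1 - mean_abs_deviation/mean)*100.
mean = 8.760000 mm
mean |d_i - mean| = 2.172000 mm
CU = (1 - 2.172000/8.760000)*100 = 75.205 %
Therefore Christiansen's uniformity coefficient CU = 75.205 %.


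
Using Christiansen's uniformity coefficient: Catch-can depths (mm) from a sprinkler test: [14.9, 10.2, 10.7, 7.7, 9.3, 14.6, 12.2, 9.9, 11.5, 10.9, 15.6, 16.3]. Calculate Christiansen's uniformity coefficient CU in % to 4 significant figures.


Approach: apply Christiansen's uniformity coefficient, CU = (1 - mean_abs_deviation/mean)*100.
mean = 11.9833 mm
mean |d_i - mean| = 2.28056 mm
CU = (1 - 2.28056/11.9833)*100 = 80.97 %
Therefore Christiansen's uniformity coefficient CU = 80.97 %.


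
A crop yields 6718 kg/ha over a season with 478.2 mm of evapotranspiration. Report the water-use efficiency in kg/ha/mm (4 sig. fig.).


Approach: apply the water-use efficiency ratio, WUE = yield/ET.
WUE = 6718 / 478.2 = 14.05 kg/ha/mm
Therefore the water-use efficiency = 14.05 kg/ha/mm.


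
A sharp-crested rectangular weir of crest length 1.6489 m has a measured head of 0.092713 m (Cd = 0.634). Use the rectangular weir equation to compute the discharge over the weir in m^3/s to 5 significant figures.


Approach: apply the rectangular weir equation, Q = (2/3)*Cd*L*sqrt(2g)*H^1.5.
Q = (2/3)*0.634*1.6489*sqrt(2*9.81)*0.092713^1.5 = 0.087147 m^3/s
Therefore the discharge over the weir = 0.087147 m^3/s.


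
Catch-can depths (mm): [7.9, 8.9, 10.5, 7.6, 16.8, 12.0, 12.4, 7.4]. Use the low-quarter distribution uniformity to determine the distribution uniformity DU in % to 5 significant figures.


Approach: apply the low-quarter distribution uniformity, DU = (mean of lowest quarter of readings / overall mean)*100.
sorted lowest 2 of 8: [7.4, 7.6] -> mean = 7.500000 mm
overall mean = 10.43750 mm
DU = (7.500000/10.43750)*100 = 71.856 %
Therefore the distribution uniformity DU = 71.856 %.


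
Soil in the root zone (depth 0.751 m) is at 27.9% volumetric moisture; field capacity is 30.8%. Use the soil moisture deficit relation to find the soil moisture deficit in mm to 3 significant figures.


Approach: apply the soil moisture deficit relation, SMD = (FC - theta)/100 * depth * 1000.
SMD = (30.8 - 27.9)/100 * 0.751 * 1000 = 21.8 mm
Therefore the soil moisture deficit = 21.8 mm.


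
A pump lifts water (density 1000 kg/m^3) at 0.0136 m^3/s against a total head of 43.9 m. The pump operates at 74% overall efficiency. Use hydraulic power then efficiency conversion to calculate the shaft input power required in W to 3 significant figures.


Approach: apply hydraulic power then efficiency conversion, P = rho*g*Q*H; P_in = P/eta.
Step 1 — hydraulic power (P = rho*g*Q*H):
  P = 1000 * 9.81 * 0.0136 * 43.9 = 5857.0 W
Step 2 — input power: P_in = P/eta = 5857.0 / 0.74 = 7910 W
Therefore the shaft input power required = 7910 W.


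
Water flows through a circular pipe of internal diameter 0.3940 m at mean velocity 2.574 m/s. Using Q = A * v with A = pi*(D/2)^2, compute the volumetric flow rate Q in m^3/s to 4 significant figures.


A = pi*(0.3940/2)^2 = 0.121922 m^2
Q = 0.121922 * 2.574 = 0.3138 m^3/s
Therefore the volumetric flow rate Q = 0.3138 m^3/s.


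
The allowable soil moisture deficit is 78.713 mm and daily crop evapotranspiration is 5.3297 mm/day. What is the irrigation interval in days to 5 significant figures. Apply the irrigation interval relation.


Approach: apply the irrigation interval relation, interval = SMD / ETc.
interval = 78.713 / 5.3297 = 14.769 days
Therefore the irrigation interval = 14.769 days.


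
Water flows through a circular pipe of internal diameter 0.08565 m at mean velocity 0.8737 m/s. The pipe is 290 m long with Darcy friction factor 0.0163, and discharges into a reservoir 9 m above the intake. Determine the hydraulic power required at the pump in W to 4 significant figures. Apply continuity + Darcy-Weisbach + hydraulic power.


Approach: apply continuity + Darcy-Weisbach + hydraulic power, Q = A*v; hf = f*(L/D)*(v^2/(2g)); H = static + hf; P = rho*g*Q*H.
Step 1 — flow rate (continuity, Q = A*v):
  A = pi*(0.08565/2)^2 = 0.00576162 m^2
  Q = 0.00576162 * 0.8737 = 0.00503393 m^3/s
Step 2 — friction head loss (Darcy-Weisbach):
  hf = 0.0163 * (290/0.08565) * (0.8737^2 / (2*9.81))
  hf = 2.14726 m
Step 3 — total head: H = 9 + 2.14726 = 11.1473 m
Step 4 — hydraulic power (P = rho*g*Q*H):
  P = 1000 * 9.81 * 0.00503393 * 11.1473 = 550.5 W
Therefore the hydraulic power required at the pump = 550.5 W.


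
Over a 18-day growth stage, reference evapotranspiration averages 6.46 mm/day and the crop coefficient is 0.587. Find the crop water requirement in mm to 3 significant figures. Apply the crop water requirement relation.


Approach: apply the crop water requirement relation, CWR = ET0 * Kc * days.
CWR = 6.46 * 0.587 * 18 = 68.3 mm
Therefore the crop water requirement = 68.3 mm.


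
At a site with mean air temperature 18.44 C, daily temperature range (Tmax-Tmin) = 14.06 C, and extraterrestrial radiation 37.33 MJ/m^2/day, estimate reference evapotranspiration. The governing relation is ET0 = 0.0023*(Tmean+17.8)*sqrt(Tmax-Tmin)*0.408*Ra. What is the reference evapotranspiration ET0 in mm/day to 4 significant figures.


ET0 = 0.0023*(18.44+17.8)*sqrt(14.06)*0.408*37.33 = 4.760 mm/day
Therefore the reference evapotranspiration ET0 = 4.760 mm/day.


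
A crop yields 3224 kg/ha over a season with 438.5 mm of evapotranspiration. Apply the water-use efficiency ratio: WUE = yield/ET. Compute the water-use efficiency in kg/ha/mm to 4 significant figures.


WUE = 3224 / 438.5 = 7.352 kg/ha/mm
Therefore the water-use efficiency = 7.352 kg/ha/mm.


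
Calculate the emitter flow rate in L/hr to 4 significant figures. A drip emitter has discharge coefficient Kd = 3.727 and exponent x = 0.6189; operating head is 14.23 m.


Approach: apply the emitter characteristic equation, q = Kd * h^x.
q = 3.727 * 14.23^0.6189 = 19.28 L/hr
Therefore the emitter flow rate = 19.28 L/hr.


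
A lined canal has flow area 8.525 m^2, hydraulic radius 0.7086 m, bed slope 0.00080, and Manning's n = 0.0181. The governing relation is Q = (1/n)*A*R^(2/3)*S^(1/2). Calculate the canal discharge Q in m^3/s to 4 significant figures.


Q = (1/0.0181) * 8.525 * 0.7086^(2/3) * 0.00080^(1/2) = 10.59 m^3/s
Therefore the canal discharge Q = 10.59 m^3/s.


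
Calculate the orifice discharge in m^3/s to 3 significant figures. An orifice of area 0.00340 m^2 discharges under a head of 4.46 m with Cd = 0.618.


Approach: apply the orifice equation, Q = Cd*A*sqrt(2*g*h).
Q = 0.618 * 0.00340 * sqrt(2*9.81*4.46) = 0.0197 m^3/s
Therefore the orifice discharge = 0.0197 m^3/s.


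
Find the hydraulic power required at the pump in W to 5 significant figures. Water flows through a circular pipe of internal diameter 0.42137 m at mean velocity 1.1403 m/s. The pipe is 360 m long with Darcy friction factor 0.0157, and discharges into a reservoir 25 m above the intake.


Approach: apply continuity + Darcy-Weisbach + hydraulic power, Q = A*v; hf = f*(L/D)*(v^2/(2g)); H = static + hf; P = rho*g*Q*H.
Step 1 — flow rate (continuity, Q = A*v):
  A = pi*(0.42137/2)^2 = 0.1394495 m^2
  Q = 0.1394495 * 1.1403 = 0.1590143 m^3/s
Step 2 — friction head loss (Darcy-Weisbach):
  hf = 0.0157 * (360/0.42137) * (1.1403^2 / (2*9.81))
  hf = 0.8889509 m
Step 3 — total head: H = 25 + 0.8889509 = 25.88895 m
Step 4 — hydraulic power (P = rho*g*Q*H):
  P = 1000 * 9.81 * 0.1590143 * 25.88895 = 40385 W
Therefore the hydraulic power required at the pump = 40385 W.


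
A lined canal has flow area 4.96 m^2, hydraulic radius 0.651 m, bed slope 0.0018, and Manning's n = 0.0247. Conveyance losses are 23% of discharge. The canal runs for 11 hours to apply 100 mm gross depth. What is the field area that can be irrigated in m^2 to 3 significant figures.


Approach: apply Manning's equation with a conveyance and depth budget, Q = (1/n)*A*R^(2/3)*S^(1/2); Q_field = Q*(1-loss); Area = Q_field*t/(d/1000).
Step 1 — canal discharge (Manning's equation):
  Q = (1/0.0247) * 4.96 * 0.651^(2/3) * 0.0018^(1/2) = 6.3994 m^3/s
Step 2 — delivered flow: Q_field = 6.3994*(1 - 23/100) = 4.9276 m^3/s
Step 3 — volume delivered: V = 4.9276 * 11*3600 = 195130 m^3
Step 4 — area served: A = V / (depth/1000) = 195130 / 0.1 = 1950000 m^2
Therefore the field area that can be irrigated = 1950000 m^2.


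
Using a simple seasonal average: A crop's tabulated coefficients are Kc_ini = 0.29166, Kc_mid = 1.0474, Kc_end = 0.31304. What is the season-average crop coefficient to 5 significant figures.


Approach: apply a simple seasonal average, Kc_avg = (Kc_ini + Kc_mid + Kc_end)/3.
Kc_avg = (0.29166 + 1.0474 + 0.31304)/3 = 0.55070
Therefore the season-average crop coefficient = 0.55070.
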